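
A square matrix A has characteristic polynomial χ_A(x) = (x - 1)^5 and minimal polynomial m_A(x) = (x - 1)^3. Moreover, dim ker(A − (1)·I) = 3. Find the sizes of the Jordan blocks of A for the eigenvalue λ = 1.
Block sizes for λ = 1: [3, 1, 1]

Step 1 — from the characteristic polynomial, algebraic multiplicity of λ = 1 is 5. From dim ker(A − (1)·I) = 3, there are exactly 3 Jordan blocks for λ = 1.
Step 2 — from the minimal polynomial, the factor (x − 1)^3 tells us the largest block for λ = 1 has size 3.
Step 3 — with total size 5, 3 blocks, and largest block 3, the block sizes (in nonincreasing order) are [3, 1, 1].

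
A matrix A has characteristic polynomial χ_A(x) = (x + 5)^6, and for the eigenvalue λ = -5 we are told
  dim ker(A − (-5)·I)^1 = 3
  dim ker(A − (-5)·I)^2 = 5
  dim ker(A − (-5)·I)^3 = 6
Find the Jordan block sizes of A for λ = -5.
Block sizes for λ = -5: [3, 2, 1]

From the dimensions of kernels of powers, the number of Jordan blocks of size at least j is d_j − d_{j−1} where d_j = dim ker(N^j) (with d_0 = 0). Computing the differences gives [3, 2, 1].
The number of blocks of size exactly k is (#blocks of size ≥ k) − (#blocks of size ≥ k + 1), so the partition is: 1 block(s) of size 1, 1 block(s) of size 2, 1 block(s) of size 3.
In nonincreasing order the block sizes are [3, 2, 1].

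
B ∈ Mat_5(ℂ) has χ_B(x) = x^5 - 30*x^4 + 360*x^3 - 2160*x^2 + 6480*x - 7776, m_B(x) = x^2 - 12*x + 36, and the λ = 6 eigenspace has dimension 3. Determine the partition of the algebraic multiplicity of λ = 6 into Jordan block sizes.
Block sizes for λ = 6: [2, 2, 1]

Step 1 — from the characteristic polynomial, algebraic multiplicity of λ = 6 is 5. From dim ker(B − (6)·I) = 3, there are exactly 3 Jordan blocks for λ = 6.
Step 2 — from the minimal polynomial, the factor (x − 6)^2 tells us the largest block for λ = 6 has size 2.
Step 3 — with total size 5, 3 blocks, and largest block 2, the block sizes (in nonincreasing order) are [2, 2, 1].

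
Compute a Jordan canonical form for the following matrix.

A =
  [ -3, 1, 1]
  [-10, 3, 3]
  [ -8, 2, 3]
J_3(1)

The characteristic polynomial is
  det(x·I − A) = x^3 - 3*x^2 + 3*x - 1 = (x - 1)^3

Eigenvalues and multiplicities (the geometric multiplicity of λ is n − rank(A − λI), which equals the number of Jordan blocks for λ):
  λ = 1: algebraic multiplicity = 3, geometric multiplicity = 1

Determining the block sizes for each eigenvalue:
  λ = 1: one block (gm = 1), so the single block has size am = 3 → block sizes [3]

Assembling the blocks gives a Jordan form
J =
  [1, 1, 0]
  [0, 1, 1]
  [0, 0, 1]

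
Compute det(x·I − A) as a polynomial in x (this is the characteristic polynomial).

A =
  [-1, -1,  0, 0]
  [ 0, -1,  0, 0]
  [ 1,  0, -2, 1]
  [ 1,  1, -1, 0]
x^4 + 4*x^3 + 6*x^2 + 4*x + 1

Expanding det(x·I − A) (e.g. by cofactor expansion or by noting that A is similar to its Jordan form J, which has the same characteristic polynomial as A) gives
  χ_A(x) = x^4 + 4*x^3 + 6*x^2 + 4*x + 1
which factors as (x + 1)^4. The eigenvalues (with algebraic multiplicities) are λ = -1 with multiplicity 4.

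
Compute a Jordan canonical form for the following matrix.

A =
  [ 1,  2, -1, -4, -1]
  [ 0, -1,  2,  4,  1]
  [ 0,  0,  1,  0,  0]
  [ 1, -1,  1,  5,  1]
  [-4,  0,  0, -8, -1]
J_3(1) ⊕ J_2(1)

The characteristic polynomial is
  det(x·I − A) = x^5 - 5*x^4 + 10*x^3 - 10*x^2 + 5*x - 1 = (x - 1)^5

Eigenvalues and multiplicities (the geometric multiplicity of λ is n − rank(A − λI), which equals the number of Jordan blocks for λ):
  λ = 1: algebraic multiplicity = 5, geometric multiplicity = 2

Determining the block sizes for each eigenvalue:
  λ = 1: with am = 5 and gm = 2, the partition is not yet determined (e.g. several partitions of 5 into 2 parts exist). Let N = A − (1)·I. Computing rank(N^1) = 3, rank(N^2) = 1, rank(N^3) = 0; the number of blocks of size ≥ j is rank(N^{j−1}) − rank(N^j), giving [2, 2, 1]. So we have 1 block(s) of size 3, 1 block(s) of size 2 → block sizes [3, 2]

Assembling the blocks gives a Jordan form
J =
  [1, 1, 0, 0, 0]
  [0, 1, 1, 0, 0]
  [0, 0, 1, 0, 0]
  [0, 0, 0, 1, 1]
  [0, 0, 0, 0, 1]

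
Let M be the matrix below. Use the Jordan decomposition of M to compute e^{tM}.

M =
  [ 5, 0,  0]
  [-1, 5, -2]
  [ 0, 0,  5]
e^{tM} =
  [exp(5*t), 0, 0]
  [-t*exp(5*t), exp(5*t), -2*t*exp(5*t)]
  [0, 0, exp(5*t)]

Strategy: write M = P · J · P⁻¹ where J is a Jordan canonical form, so e^{tM} = P · e^{tJ} · P⁻¹, and e^{tJ} can be computed block-by-block.

M has Jordan form
J =
  [5, 1, 0]
  [0, 5, 0]
  [0, 0, 5]
(up to reordering of blocks).

Per-block formulas:
  For a 2×2 Jordan block J_2(5): exp(t · J_2(5)) = e^(5t)·(I + t·N), where N is the 2×2 nilpotent shift.
  For a 1×1 block at λ = 5: exp(t · [5]) = [e^(5t)].

After assembling e^{tJ} and conjugating by P, we get:

e^{tM} =
  [exp(5*t), 0, 0]
  [-t*exp(5*t), exp(5*t), -2*t*exp(5*t)]
  [0, 0, exp(5*t)]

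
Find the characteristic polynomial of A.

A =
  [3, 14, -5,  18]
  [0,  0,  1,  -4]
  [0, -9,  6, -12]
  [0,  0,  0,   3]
x^4 - 12*x^3 + 54*x^2 - 108*x + 81

Expanding det(x·I − A) (e.g. by cofactor expansion or by noting that A is similar to its Jordan form J, which has the same characteristic polynomial as A) gives
  χ_A(x) = x^4 - 12*x^3 + 54*x^2 - 108*x + 81
which factors as (x - 3)^4. The eigenvalues (with algebraic multiplicities) are λ = 3 with multiplicity 4.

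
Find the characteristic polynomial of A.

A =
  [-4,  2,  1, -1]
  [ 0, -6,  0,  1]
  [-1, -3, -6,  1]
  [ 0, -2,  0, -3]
x^4 + 19*x^3 + 135*x^2 + 425*x + 500

Expanding det(x·I − A) (e.g. by cofactor expansion or by noting that A is similar to its Jordan form J, which has the same characteristic polynomial as A) gives
  χ_A(x) = x^4 + 19*x^3 + 135*x^2 + 425*x + 500
which factors as (x + 4)*(x + 5)^3. The eigenvalues (with algebraic multiplicities) are λ = -5 with multiplicity 3, λ = -4 with multiplicity 1.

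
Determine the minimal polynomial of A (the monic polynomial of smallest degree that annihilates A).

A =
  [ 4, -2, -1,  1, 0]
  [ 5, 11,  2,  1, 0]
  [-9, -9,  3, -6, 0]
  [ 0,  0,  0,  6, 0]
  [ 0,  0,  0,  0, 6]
x^3 - 18*x^2 + 108*x - 216

The characteristic polynomial is χ_A(x) = (x - 6)^5, so the eigenvalues are known. The minimal polynomial is
  m_A(x) = Π_λ (x − λ)^{k_λ}
where k_λ is the size of the *largest* Jordan block for λ (equivalently, the smallest k with (A − λI)^k v = 0 for every generalised eigenvector v of λ).

  λ = 6: largest Jordan block has size 3, contributing (x − 6)^3

So m_A(x) = (x - 6)^3 = x^3 - 18*x^2 + 108*x - 216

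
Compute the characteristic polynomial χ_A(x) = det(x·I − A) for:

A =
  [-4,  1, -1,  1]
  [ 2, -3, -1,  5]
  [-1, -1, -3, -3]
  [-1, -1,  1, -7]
x^4 + 17*x^3 + 108*x^2 + 304*x + 320

Expanding det(x·I − A) (e.g. by cofactor expansion or by noting that A is similar to its Jordan form J, which has the same characteristic polynomial as A) gives
  χ_A(x) = x^4 + 17*x^3 + 108*x^2 + 304*x + 320
which factors as (x + 4)^3*(x + 5). The eigenvalues (with algebraic multiplicities) are λ = -5 with multiplicity 1, λ = -4 with multiplicity 3.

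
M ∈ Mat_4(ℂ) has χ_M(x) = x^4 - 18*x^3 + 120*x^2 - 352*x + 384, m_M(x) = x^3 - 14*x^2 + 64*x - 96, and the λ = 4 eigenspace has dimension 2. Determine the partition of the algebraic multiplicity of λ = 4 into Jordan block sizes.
Block sizes for λ = 4: [2, 1]

Step 1 — from the characteristic polynomial, algebraic multiplicity of λ = 4 is 3. From dim ker(M − (4)·I) = 2, there are exactly 2 Jordan blocks for λ = 4.
Step 2 — from the minimal polynomial, the factor (x − 4)^2 tells us the largest block for λ = 4 has size 2.
Step 3 — with total size 3, 2 blocks, and largest block 2, the block sizes (in nonincreasing order) are [2, 1].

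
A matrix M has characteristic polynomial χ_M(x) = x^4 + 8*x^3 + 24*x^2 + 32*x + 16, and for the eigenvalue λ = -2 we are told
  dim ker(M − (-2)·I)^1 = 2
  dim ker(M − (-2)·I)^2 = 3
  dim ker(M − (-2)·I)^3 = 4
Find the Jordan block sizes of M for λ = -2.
Block sizes for λ = -2: [3, 1]

From the dimensions of kernels of powers, the number of Jordan blocks of size at least j is d_j − d_{j−1} where d_j = dim ker(N^j) (with d_0 = 0). Computing the differences gives [2, 1, 1].
The number of blocks of size exactly k is (#blocks of size ≥ k) − (#blocks of size ≥ k + 1), so the partition is: 1 block(s) of size 1, 1 block(s) of size 3.
In nonincreasing order the block sizes are [3, 1].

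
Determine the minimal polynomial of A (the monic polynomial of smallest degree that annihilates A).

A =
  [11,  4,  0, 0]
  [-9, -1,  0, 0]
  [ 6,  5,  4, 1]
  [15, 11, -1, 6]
x^2 - 10*x + 25

The characteristic polynomial is χ_A(x) = (x - 5)^4, so the eigenvalues are known. The minimal polynomial is
  m_A(x) = Π_λ (x − λ)^{k_λ}
where k_λ is the size of the *largest* Jordan block for λ (equivalently, the smallest k with (A − λI)^k v = 0 for every generalised eigenvector v of λ).

  λ = 5: largest Jordan block has size 2, contributing (x − 5)^2

So m_A(x) = (x - 5)^2 = x^2 - 10*x + 25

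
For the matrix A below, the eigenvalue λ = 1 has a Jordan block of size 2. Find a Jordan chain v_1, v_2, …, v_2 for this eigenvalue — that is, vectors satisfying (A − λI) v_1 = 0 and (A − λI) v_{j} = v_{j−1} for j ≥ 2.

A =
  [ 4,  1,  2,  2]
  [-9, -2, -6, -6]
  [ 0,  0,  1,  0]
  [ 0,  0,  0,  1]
A Jordan chain for λ = 1 of length 2:
v_1 = (3, -9, 0, 0)ᵀ
v_2 = (1, 0, 0, 0)ᵀ

Let N = A − (1)·I. We want v_2 with N^2 v_2 = 0 but N^1 v_2 ≠ 0; then v_{j-1} := N · v_j for j = 2, …, 2.

Pick v_2 = (1, 0, 0, 0)ᵀ.
Then v_1 = N · v_2 = (3, -9, 0, 0)ᵀ.

Sanity check: (A − (1)·I) v_1 = (0, 0, 0, 0)ᵀ = 0. ✓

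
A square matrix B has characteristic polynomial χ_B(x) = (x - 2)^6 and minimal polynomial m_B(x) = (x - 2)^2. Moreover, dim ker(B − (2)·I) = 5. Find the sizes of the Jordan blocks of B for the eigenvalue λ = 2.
Block sizes for λ = 2: [2, 1, 1, 1, 1]

Step 1 — from the characteristic polynomial, algebraic multiplicity of λ = 2 is 6. From dim ker(B − (2)·I) = 5, there are exactly 5 Jordan blocks for λ = 2.
Step 2 — from the minimal polynomial, the factor (x − 2)^2 tells us the largest block for λ = 2 has size 2.
Step 3 — with total size 6, 5 blocks, and largest block 2, the block sizes (in nonincreasing order) are [2, 1, 1, 1, 1].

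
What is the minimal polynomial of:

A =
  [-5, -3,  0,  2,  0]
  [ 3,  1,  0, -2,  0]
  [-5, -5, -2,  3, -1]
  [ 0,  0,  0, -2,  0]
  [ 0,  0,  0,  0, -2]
x^2 + 4*x + 4

The characteristic polynomial is χ_A(x) = (x + 2)^5, so the eigenvalues are known. The minimal polynomial is
  m_A(x) = Π_λ (x − λ)^{k_λ}
where k_λ is the size of the *largest* Jordan block for λ (equivalently, the smallest k with (A − λI)^k v = 0 for every generalised eigenvector v of λ).

  λ = -2: largest Jordan block has size 2, contributing (x + 2)^2

So m_A(x) = (x + 2)^2 = x^2 + 4*x + 4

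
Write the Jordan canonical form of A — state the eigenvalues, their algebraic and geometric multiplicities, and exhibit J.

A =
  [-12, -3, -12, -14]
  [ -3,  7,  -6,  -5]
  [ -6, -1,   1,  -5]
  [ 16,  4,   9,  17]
J_1(-2) ⊕ J_3(5)

The characteristic polynomial is
  det(x·I − A) = x^4 - 13*x^3 + 45*x^2 + 25*x - 250 = (x - 5)^3*(x + 2)

Eigenvalues and multiplicities (the geometric multiplicity of λ is n − rank(A − λI), which equals the number of Jordan blocks for λ):
  λ = -2: algebraic multiplicity = 1, geometric multiplicity = 1
  λ = 5: algebraic multiplicity = 3, geometric multiplicity = 1

Determining the block sizes for each eigenvalue:
  λ = -2: one block (gm = 1), so the single block has size am = 1 → block sizes [1]
  λ = 5: one block (gm = 1), so the single block has size am = 3 → block sizes [3]

Assembling the blocks gives a Jordan form
J =
  [-2, 0, 0, 0]
  [ 0, 5, 1, 0]
  [ 0, 0, 5, 1]
  [ 0, 0, 0, 5]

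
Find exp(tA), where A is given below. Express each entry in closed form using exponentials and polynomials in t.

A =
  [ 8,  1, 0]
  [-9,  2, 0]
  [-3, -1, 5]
e^{tA} =
  [3*t*exp(5*t) + exp(5*t), t*exp(5*t), 0]
  [-9*t*exp(5*t), -3*t*exp(5*t) + exp(5*t), 0]
  [-3*t*exp(5*t), -t*exp(5*t), exp(5*t)]

Strategy: write A = P · J · P⁻¹ where J is a Jordan canonical form, so e^{tA} = P · e^{tJ} · P⁻¹, and e^{tJ} can be computed block-by-block.

A has Jordan form
J =
  [5, 1, 0]
  [0, 5, 0]
  [0, 0, 5]
(up to reordering of blocks).

Per-block formulas:
  For a 2×2 Jordan block J_2(5): exp(t · J_2(5)) = e^(5t)·(I + t·N), where N is the 2×2 nilpotent shift.
  For a 1×1 block at λ = 5: exp(t · [5]) = [e^(5t)].

After assembling e^{tJ} and conjugating by P, we get:

e^{tA} =
  [3*t*exp(5*t) + exp(5*t), t*exp(5*t), 0]
  [-9*t*exp(5*t), -3*t*exp(5*t) + exp(5*t), 0]
  [-3*t*exp(5*t), -t*exp(5*t), exp(5*t)]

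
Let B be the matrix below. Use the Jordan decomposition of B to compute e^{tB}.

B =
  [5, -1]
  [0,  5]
e^{tB} =
  [exp(5*t), -t*exp(5*t)]
  [0, exp(5*t)]

Strategy: write B = P · J · P⁻¹ where J is a Jordan canonical form, so e^{tB} = P · e^{tJ} · P⁻¹, and e^{tJ} can be computed block-by-block.

B has Jordan form
J =
  [5, 1]
  [0, 5]
(up to reordering of blocks).

Per-block formulas:
  For a 2×2 Jordan block J_2(5): exp(t · J_2(5)) = e^(5t)·(I + t·N), where N is the 2×2 nilpotent shift.

After assembling e^{tJ} and conjugating by P, we get:

e^{tB} =
  [exp(5*t), -t*exp(5*t)]
  [0, exp(5*t)]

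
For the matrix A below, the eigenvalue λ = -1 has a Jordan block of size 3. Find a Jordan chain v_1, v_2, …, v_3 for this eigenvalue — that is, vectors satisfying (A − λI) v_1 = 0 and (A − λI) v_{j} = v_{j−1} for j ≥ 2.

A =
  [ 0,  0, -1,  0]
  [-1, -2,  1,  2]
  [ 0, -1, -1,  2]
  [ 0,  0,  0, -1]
A Jordan chain for λ = -1 of length 3:
v_1 = (1, 0, 1, 0)ᵀ
v_2 = (1, -1, 0, 0)ᵀ
v_3 = (1, 0, 0, 0)ᵀ

Let N = A − (-1)·I. We want v_3 with N^3 v_3 = 0 but N^2 v_3 ≠ 0; then v_{j-1} := N · v_j for j = 3, …, 2.

Pick v_3 = (1, 0, 0, 0)ᵀ.
Then v_2 = N · v_3 = (1, -1, 0, 0)ᵀ.
Then v_1 = N · v_2 = (1, 0, 1, 0)ᵀ.

Sanity check: (A − (-1)·I) v_1 = (0, 0, 0, 0)ᵀ = 0. ✓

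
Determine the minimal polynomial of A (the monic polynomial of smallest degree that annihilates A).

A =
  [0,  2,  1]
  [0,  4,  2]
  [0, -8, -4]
x^2

The characteristic polynomial is χ_A(x) = x^3, so the eigenvalues are known. The minimal polynomial is
  m_A(x) = Π_λ (x − λ)^{k_λ}
where k_λ is the size of the *largest* Jordan block for λ (equivalently, the smallest k with (A − λI)^k v = 0 for every generalised eigenvector v of λ).

  λ = 0: largest Jordan block has size 2, contributing (x − 0)^2

So m_A(x) = x^2 = x^2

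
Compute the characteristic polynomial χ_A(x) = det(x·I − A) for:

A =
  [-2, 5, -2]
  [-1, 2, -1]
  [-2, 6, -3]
x^3 + 3*x^2 + 3*x + 1

Expanding det(x·I − A) (e.g. by cofactor expansion or by noting that A is similar to its Jordan form J, which has the same characteristic polynomial as A) gives
  χ_A(x) = x^3 + 3*x^2 + 3*x + 1
which factors as (x + 1)^3. The eigenvalues (with algebraic multiplicities) are λ = -1 with multiplicity 3.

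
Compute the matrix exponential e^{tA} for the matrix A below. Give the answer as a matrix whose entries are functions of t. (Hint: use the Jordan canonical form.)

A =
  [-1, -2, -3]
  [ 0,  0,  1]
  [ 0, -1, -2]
e^{tA} =
  [exp(-t), t^2*exp(-t)/2 - 2*t*exp(-t), t^2*exp(-t)/2 - 3*t*exp(-t)]
  [0, t*exp(-t) + exp(-t), t*exp(-t)]
  [0, -t*exp(-t), -t*exp(-t) + exp(-t)]

Strategy: write A = P · J · P⁻¹ where J is a Jordan canonical form, so e^{tA} = P · e^{tJ} · P⁻¹, and e^{tJ} can be computed block-by-block.

A has Jordan form
J =
  [-1,  1,  0]
  [ 0, -1,  1]
  [ 0,  0, -1]
(up to reordering of blocks).

Per-block formulas:
  For a 3×3 Jordan block J_3(-1): exp(t · J_3(-1)) = e^(-1t)·(I + t·N + (t^2/2)·N^2), where N is the 3×3 nilpotent shift.

After assembling e^{tJ} and conjugating by P, we get:

e^{tA} =
  [exp(-t), t^2*exp(-t)/2 - 2*t*exp(-t), t^2*exp(-t)/2 - 3*t*exp(-t)]
  [0, t*exp(-t) + exp(-t), t*exp(-t)]
  [0, -t*exp(-t), -t*exp(-t) + exp(-t)]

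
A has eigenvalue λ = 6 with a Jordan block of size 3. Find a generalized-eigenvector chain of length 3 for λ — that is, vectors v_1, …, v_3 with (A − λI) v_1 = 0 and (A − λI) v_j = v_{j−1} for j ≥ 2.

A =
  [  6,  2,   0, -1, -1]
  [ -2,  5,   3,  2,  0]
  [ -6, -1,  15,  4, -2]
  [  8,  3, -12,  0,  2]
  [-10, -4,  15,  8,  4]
A Jordan chain for λ = 6 of length 3:
v_1 = (-2, 0, 0, -2, 2)ᵀ
v_2 = (0, -2, -6, 8, -10)ᵀ
v_3 = (1, 0, 0, 0, 0)ᵀ

Let N = A − (6)·I. We want v_3 with N^3 v_3 = 0 but N^2 v_3 ≠ 0; then v_{j-1} := N · v_j for j = 3, …, 2.

Pick v_3 = (1, 0, 0, 0, 0)ᵀ.
Then v_2 = N · v_3 = (0, -2, -6, 8, -10)ᵀ.
Then v_1 = N · v_2 = (-2, 0, 0, -2, 2)ᵀ.

Sanity check: (A − (6)·I) v_1 = (0, 0, 0, 0, 0)ᵀ = 0. ✓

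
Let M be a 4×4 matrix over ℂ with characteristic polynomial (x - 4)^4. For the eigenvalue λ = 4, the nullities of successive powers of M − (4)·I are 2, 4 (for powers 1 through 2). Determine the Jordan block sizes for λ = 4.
Block sizes for λ = 4: [2, 2]

From the dimensions of kernels of powers, the number of Jordan blocks of size at least j is d_j − d_{j−1} where d_j = dim ker(N^j) (with d_0 = 0). Computing the differences gives [2, 2].
The number of blocks of size exactly k is (#blocks of size ≥ k) − (#blocks of size ≥ k + 1), so the partition is: 2 block(s) of size 2.
In nonincreasing order the block sizes are [2, 2].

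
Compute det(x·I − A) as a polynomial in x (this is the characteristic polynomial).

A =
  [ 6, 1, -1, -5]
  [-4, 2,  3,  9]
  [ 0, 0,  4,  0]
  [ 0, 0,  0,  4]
x^4 - 16*x^3 + 96*x^2 - 256*x + 256

Expanding det(x·I − A) (e.g. by cofactor expansion or by noting that A is similar to its Jordan form J, which has the same characteristic polynomial as A) gives
  χ_A(x) = x^4 - 16*x^3 + 96*x^2 - 256*x + 256
which factors as (x - 4)^4. The eigenvalues (with algebraic multiplicities) are λ = 4 with multiplicity 4.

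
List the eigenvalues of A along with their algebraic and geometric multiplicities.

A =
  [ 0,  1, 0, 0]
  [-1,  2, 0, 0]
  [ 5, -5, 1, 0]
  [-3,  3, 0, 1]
λ = 1: alg = 4, geom = 3

Step 1 — factor the characteristic polynomial to read off the algebraic multiplicities:
  χ_A(x) = (x - 1)^4

Step 2 — compute geometric multiplicities via the rank-nullity identity g(λ) = n − rank(A − λI):
  rank(A − (1)·I) = 1, so dim ker(A − (1)·I) = n − 1 = 3

Summary:
  λ = 1: algebraic multiplicity = 4, geometric multiplicity = 3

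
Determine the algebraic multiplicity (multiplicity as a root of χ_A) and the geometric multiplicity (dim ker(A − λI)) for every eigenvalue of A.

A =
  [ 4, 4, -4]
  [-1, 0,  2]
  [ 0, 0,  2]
λ = 2: alg = 3, geom = 2

Step 1 — factor the characteristic polynomial to read off the algebraic multiplicities:
  χ_A(x) = (x - 2)^3

Step 2 — compute geometric multiplicities via the rank-nullity identity g(λ) = n − rank(A − λI):
  rank(A − (2)·I) = 1, so dim ker(A − (2)·I) = n − 1 = 2

Summary:
  λ = 2: algebraic multiplicity = 3, geometric multiplicity = 2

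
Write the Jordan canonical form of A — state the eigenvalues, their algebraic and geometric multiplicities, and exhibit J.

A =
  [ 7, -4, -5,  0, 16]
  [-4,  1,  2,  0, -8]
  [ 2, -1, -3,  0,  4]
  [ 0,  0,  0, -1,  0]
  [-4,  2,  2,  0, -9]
J_3(-1) ⊕ J_1(-1) ⊕ J_1(-1)

The characteristic polynomial is
  det(x·I − A) = x^5 + 5*x^4 + 10*x^3 + 10*x^2 + 5*x + 1 = (x + 1)^5

Eigenvalues and multiplicities (the geometric multiplicity of λ is n − rank(A − λI), which equals the number of Jordan blocks for λ):
  λ = -1: algebraic multiplicity = 5, geometric multiplicity = 3

Determining the block sizes for each eigenvalue:
  λ = -1: with am = 5 and gm = 3, the partition is not yet determined (e.g. several partitions of 5 into 3 parts exist). Let N = A − (-1)·I. Computing rank(N^1) = 2, rank(N^2) = 1, rank(N^3) = 0; the number of blocks of size ≥ j is rank(N^{j−1}) − rank(N^j), giving [3, 1, 1]. So we have 1 block(s) of size 3, 2 block(s) of size 1 → block sizes [3, 1, 1]

Assembling the blocks gives a Jordan form
J =
  [-1,  1,  0,  0,  0]
  [ 0, -1,  1,  0,  0]
  [ 0,  0, -1,  0,  0]
  [ 0,  0,  0, -1,  0]
  [ 0,  0,  0,  0, -1]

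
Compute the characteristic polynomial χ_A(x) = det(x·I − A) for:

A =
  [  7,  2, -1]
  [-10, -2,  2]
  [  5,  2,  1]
x^3 - 6*x^2 + 12*x - 8

Expanding det(x·I − A) (e.g. by cofactor expansion or by noting that A is similar to its Jordan form J, which has the same characteristic polynomial as A) gives
  χ_A(x) = x^3 - 6*x^2 + 12*x - 8
which factors as (x - 2)^3. The eigenvalues (with algebraic multiplicities) are λ = 2 with multiplicity 3.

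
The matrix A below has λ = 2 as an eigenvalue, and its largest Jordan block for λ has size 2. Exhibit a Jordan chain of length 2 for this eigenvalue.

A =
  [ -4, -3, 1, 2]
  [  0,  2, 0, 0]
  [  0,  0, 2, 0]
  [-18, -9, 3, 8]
A Jordan chain for λ = 2 of length 2:
v_1 = (-6, 0, 0, -18)ᵀ
v_2 = (1, 0, 0, 0)ᵀ

Let N = A − (2)·I. We want v_2 with N^2 v_2 = 0 but N^1 v_2 ≠ 0; then v_{j-1} := N · v_j for j = 2, …, 2.

Pick v_2 = (1, 0, 0, 0)ᵀ.
Then v_1 = N · v_2 = (-6, 0, 0, -18)ᵀ.

Sanity check: (A − (2)·I) v_1 = (0, 0, 0, 0)ᵀ = 0. ✓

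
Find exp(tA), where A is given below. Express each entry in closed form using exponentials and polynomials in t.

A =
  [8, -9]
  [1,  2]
e^{tA} =
  [3*t*exp(5*t) + exp(5*t), -9*t*exp(5*t)]
  [t*exp(5*t), -3*t*exp(5*t) + exp(5*t)]

Strategy: write A = P · J · P⁻¹ where J is a Jordan canonical form, so e^{tA} = P · e^{tJ} · P⁻¹, and e^{tJ} can be computed block-by-block.

A has Jordan form
J =
  [5, 1]
  [0, 5]
(up to reordering of blocks).

Per-block formulas:
  For a 2×2 Jordan block J_2(5): exp(t · J_2(5)) = e^(5t)·(I + t·N), where N is the 2×2 nilpotent shift.

After assembling e^{tJ} and conjugating by P, we get:

e^{tA} =
  [3*t*exp(5*t) + exp(5*t), -9*t*exp(5*t)]
  [t*exp(5*t), -3*t*exp(5*t) + exp(5*t)]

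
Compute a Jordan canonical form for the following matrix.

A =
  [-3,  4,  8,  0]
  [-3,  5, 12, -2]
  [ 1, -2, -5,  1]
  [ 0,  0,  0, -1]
J_2(-1) ⊕ J_2(-1)

The characteristic polynomial is
  det(x·I − A) = x^4 + 4*x^3 + 6*x^2 + 4*x + 1 = (x + 1)^4

Eigenvalues and multiplicities (the geometric multiplicity of λ is n − rank(A − λI), which equals the number of Jordan blocks for λ):
  λ = -1: algebraic multiplicity = 4, geometric multiplicity = 2

Determining the block sizes for each eigenvalue:
  λ = -1: with am = 4 and gm = 2, the partition is not yet determined (e.g. several partitions of 4 into 2 parts exist). Let N = A − (-1)·I. Computing rank(N^1) = 2, rank(N^2) = 0; the number of blocks of size ≥ j is rank(N^{j−1}) − rank(N^j), giving [2, 2]. So we have 2 block(s) of size 2 → block sizes [2, 2]

Assembling the blocks gives a Jordan form
J =
  [-1,  1,  0,  0]
  [ 0, -1,  0,  0]
  [ 0,  0, -1,  1]
  [ 0,  0,  0, -1]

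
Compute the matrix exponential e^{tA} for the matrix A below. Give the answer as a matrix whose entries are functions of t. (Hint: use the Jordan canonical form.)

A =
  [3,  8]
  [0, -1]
e^{tA} =
  [exp(3*t), 2*exp(3*t) - 2*exp(-t)]
  [0, exp(-t)]

Strategy: write A = P · J · P⁻¹ where J is a Jordan canonical form, so e^{tA} = P · e^{tJ} · P⁻¹, and e^{tJ} can be computed block-by-block.

A has Jordan form
J =
  [-1, 0]
  [ 0, 3]
(up to reordering of blocks).

Per-block formulas:
  For a 1×1 block at λ = 3: exp(t · [3]) = [e^(3t)].
  For a 1×1 block at λ = -1: exp(t · [-1]) = [e^(-1t)].

After assembling e^{tJ} and conjugating by P, we get:

e^{tA} =
  [exp(3*t), 2*exp(3*t) - 2*exp(-t)]
  [0, exp(-t)]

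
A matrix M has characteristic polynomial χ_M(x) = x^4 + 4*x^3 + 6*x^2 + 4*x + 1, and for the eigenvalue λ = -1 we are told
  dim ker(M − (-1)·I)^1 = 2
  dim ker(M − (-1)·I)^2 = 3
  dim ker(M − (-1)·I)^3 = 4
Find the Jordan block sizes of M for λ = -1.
Block sizes for λ = -1: [3, 1]

From the dimensions of kernels of powers, the number of Jordan blocks of size at least j is d_j − d_{j−1} where d_j = dim ker(N^j) (with d_0 = 0). Computing the differences gives [2, 1, 1].
The number of blocks of size exactly k is (#blocks of size ≥ k) − (#blocks of size ≥ k + 1), so the partition is: 1 block(s) of size 1, 1 block(s) of size 3.
In nonincreasing order the block sizes are [3, 1].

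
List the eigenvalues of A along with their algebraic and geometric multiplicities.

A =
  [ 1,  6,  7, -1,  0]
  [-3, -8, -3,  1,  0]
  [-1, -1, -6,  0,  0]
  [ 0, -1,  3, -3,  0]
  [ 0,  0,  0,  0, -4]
λ = -4: alg = 5, geom = 3

Step 1 — factor the characteristic polynomial to read off the algebraic multiplicities:
  χ_A(x) = (x + 4)^5

Step 2 — compute geometric multiplicities via the rank-nullity identity g(λ) = n − rank(A − λI):
  rank(A − (-4)·I) = 2, so dim ker(A − (-4)·I) = n − 2 = 3

Summary:
  λ = -4: algebraic multiplicity = 5, geometric multiplicity = 3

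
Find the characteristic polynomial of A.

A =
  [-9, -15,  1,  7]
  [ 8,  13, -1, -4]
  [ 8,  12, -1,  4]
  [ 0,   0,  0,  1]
x^4 - 4*x^3 + 6*x^2 - 4*x + 1

Expanding det(x·I − A) (e.g. by cofactor expansion or by noting that A is similar to its Jordan form J, which has the same characteristic polynomial as A) gives
  χ_A(x) = x^4 - 4*x^3 + 6*x^2 - 4*x + 1
which factors as (x - 1)^4. The eigenvalues (with algebraic multiplicities) are λ = 1 with multiplicity 4.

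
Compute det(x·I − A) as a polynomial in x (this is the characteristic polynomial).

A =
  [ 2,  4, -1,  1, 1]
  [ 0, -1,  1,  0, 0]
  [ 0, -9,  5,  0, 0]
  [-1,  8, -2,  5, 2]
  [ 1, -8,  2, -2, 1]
x^5 - 12*x^4 + 57*x^3 - 134*x^2 + 156*x - 72

Expanding det(x·I − A) (e.g. by cofactor expansion or by noting that A is similar to its Jordan form J, which has the same characteristic polynomial as A) gives
  χ_A(x) = x^5 - 12*x^4 + 57*x^3 - 134*x^2 + 156*x - 72
which factors as (x - 3)^2*(x - 2)^3. The eigenvalues (with algebraic multiplicities) are λ = 2 with multiplicity 3, λ = 3 with multiplicity 2.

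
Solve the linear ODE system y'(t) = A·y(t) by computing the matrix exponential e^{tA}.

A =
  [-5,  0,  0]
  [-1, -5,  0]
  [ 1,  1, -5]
e^{tA} =
  [exp(-5*t), 0, 0]
  [-t*exp(-5*t), exp(-5*t), 0]
  [-t^2*exp(-5*t)/2 + t*exp(-5*t), t*exp(-5*t), exp(-5*t)]

Strategy: write A = P · J · P⁻¹ where J is a Jordan canonical form, so e^{tA} = P · e^{tJ} · P⁻¹, and e^{tJ} can be computed block-by-block.

A has Jordan form
J =
  [-5,  1,  0]
  [ 0, -5,  1]
  [ 0,  0, -5]
(up to reordering of blocks).

Per-block formulas:
  For a 3×3 Jordan block J_3(-5): exp(t · J_3(-5)) = e^(-5t)·(I + t·N + (t^2/2)·N^2), where N is the 3×3 nilpotent shift.

After assembling e^{tJ} and conjugating by P, we get:

e^{tA} =
  [exp(-5*t), 0, 0]
  [-t*exp(-5*t), exp(-5*t), 0]
  [-t^2*exp(-5*t)/2 + t*exp(-5*t), t*exp(-5*t), exp(-5*t)]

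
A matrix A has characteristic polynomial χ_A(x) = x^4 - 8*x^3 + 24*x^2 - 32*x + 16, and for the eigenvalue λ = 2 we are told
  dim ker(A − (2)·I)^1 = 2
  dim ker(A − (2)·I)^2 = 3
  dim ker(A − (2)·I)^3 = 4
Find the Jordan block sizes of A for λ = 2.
Block sizes for λ = 2: [3, 1]

From the dimensions of kernels of powers, the number of Jordan blocks of size at least j is d_j − d_{j−1} where d_j = dim ker(N^j) (with d_0 = 0). Computing the differences gives [2, 1, 1].
The number of blocks of size exactly k is (#blocks of size ≥ k) − (#blocks of size ≥ k + 1), so the partition is: 1 block(s) of size 1, 1 block(s) of size 3.
In nonincreasing order the block sizes are [3, 1].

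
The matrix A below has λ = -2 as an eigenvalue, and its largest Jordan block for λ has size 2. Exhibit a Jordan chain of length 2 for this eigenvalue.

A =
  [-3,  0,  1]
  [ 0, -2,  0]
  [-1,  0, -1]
A Jordan chain for λ = -2 of length 2:
v_1 = (-1, 0, -1)ᵀ
v_2 = (1, 0, 0)ᵀ

Let N = A − (-2)·I. We want v_2 with N^2 v_2 = 0 but N^1 v_2 ≠ 0; then v_{j-1} := N · v_j for j = 2, …, 2.

Pick v_2 = (1, 0, 0)ᵀ.
Then v_1 = N · v_2 = (-1, 0, -1)ᵀ.

Sanity check: (A − (-2)·I) v_1 = (0, 0, 0)ᵀ = 0. ✓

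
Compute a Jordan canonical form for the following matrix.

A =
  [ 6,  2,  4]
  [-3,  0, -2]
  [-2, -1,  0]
J_3(2)

The characteristic polynomial is
  det(x·I − A) = x^3 - 6*x^2 + 12*x - 8 = (x - 2)^3

Eigenvalues and multiplicities (the geometric multiplicity of λ is n − rank(A − λI), which equals the number of Jordan blocks for λ):
  λ = 2: algebraic multiplicity = 3, geometric multiplicity = 1

Determining the block sizes for each eigenvalue:
  λ = 2: one block (gm = 1), so the single block has size am = 3 → block sizes [3]

Assembling the blocks gives a Jordan form
J =
  [2, 1, 0]
  [0, 2, 1]
  [0, 0, 2]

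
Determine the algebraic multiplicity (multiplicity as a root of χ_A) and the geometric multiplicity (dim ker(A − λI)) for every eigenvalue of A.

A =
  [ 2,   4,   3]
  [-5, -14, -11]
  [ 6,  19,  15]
λ = 1: alg = 3, geom = 1

Step 1 — factor the characteristic polynomial to read off the algebraic multiplicities:
  χ_A(x) = (x - 1)^3

Step 2 — compute geometric multiplicities via the rank-nullity identity g(λ) = n − rank(A − λI):
  rank(A − (1)·I) = 2, so dim ker(A − (1)·I) = n − 2 = 1

Summary:
  λ = 1: algebraic multiplicity = 3, geometric multiplicity = 1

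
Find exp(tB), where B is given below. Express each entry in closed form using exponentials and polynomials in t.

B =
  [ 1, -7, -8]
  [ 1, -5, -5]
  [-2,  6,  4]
e^{tB} =
  [5*t^2 + t + 1, -10*t^2 - 7*t, -5*t^2/2 - 8*t]
  [3*t^2 + t, -6*t^2 - 5*t + 1, -3*t^2/2 - 5*t]
  [-2*t^2 - 2*t, 4*t^2 + 6*t, t^2 + 4*t + 1]

Strategy: write B = P · J · P⁻¹ where J is a Jordan canonical form, so e^{tB} = P · e^{tJ} · P⁻¹, and e^{tJ} can be computed block-by-block.

B has Jordan form
J =
  [0, 1, 0]
  [0, 0, 1]
  [0, 0, 0]
(up to reordering of blocks).

Per-block formulas:
  For a 3×3 Jordan block J_3(0): exp(t · J_3(0)) = e^(0t)·(I + t·N + (t^2/2)·N^2), where N is the 3×3 nilpotent shift.

After assembling e^{tJ} and conjugating by P, we get:

e^{tB} =
  [5*t^2 + t + 1, -10*t^2 - 7*t, -5*t^2/2 - 8*t]
  [3*t^2 + t, -6*t^2 - 5*t + 1, -3*t^2/2 - 5*t]
  [-2*t^2 - 2*t, 4*t^2 + 6*t, t^2 + 4*t + 1]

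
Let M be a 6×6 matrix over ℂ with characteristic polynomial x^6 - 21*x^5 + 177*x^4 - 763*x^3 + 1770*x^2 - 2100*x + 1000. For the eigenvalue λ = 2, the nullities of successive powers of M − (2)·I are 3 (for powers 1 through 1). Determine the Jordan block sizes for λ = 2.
Block sizes for λ = 2: [1, 1, 1]

From the dimensions of kernels of powers, the number of Jordan blocks of size at least j is d_j − d_{j−1} where d_j = dim ker(N^j) (with d_0 = 0). Computing the differences gives [3].
The number of blocks of size exactly k is (#blocks of size ≥ k) − (#blocks of size ≥ k + 1), so the partition is: 3 block(s) of size 1.
In nonincreasing order the block sizes are [1, 1, 1].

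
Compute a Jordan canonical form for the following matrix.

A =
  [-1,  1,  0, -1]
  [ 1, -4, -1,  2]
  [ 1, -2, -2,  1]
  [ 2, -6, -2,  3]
J_3(-1) ⊕ J_1(-1)

The characteristic polynomial is
  det(x·I − A) = x^4 + 4*x^3 + 6*x^2 + 4*x + 1 = (x + 1)^4

Eigenvalues and multiplicities (the geometric multiplicity of λ is n − rank(A − λI), which equals the number of Jordan blocks for λ):
  λ = -1: algebraic multiplicity = 4, geometric multiplicity = 2

Determining the block sizes for each eigenvalue:
  λ = -1: with am = 4 and gm = 2, the partition is not yet determined (e.g. several partitions of 4 into 2 parts exist). Let N = A − (-1)·I. Computing rank(N^1) = 2, rank(N^2) = 1, rank(N^3) = 0; the number of blocks of size ≥ j is rank(N^{j−1}) − rank(N^j), giving [2, 1, 1]. So we have 1 block(s) of size 3, 1 block(s) of size 1 → block sizes [3, 1]

Assembling the blocks gives a Jordan form
J =
  [-1,  1,  0,  0]
  [ 0, -1,  1,  0]
  [ 0,  0, -1,  0]
  [ 0,  0,  0, -1]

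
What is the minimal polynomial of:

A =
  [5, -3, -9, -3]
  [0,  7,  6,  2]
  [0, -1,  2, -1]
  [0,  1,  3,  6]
x^2 - 10*x + 25

The characteristic polynomial is χ_A(x) = (x - 5)^4, so the eigenvalues are known. The minimal polynomial is
  m_A(x) = Π_λ (x − λ)^{k_λ}
where k_λ is the size of the *largest* Jordan block for λ (equivalently, the smallest k with (A − λI)^k v = 0 for every generalised eigenvector v of λ).

  λ = 5: largest Jordan block has size 2, contributing (x − 5)^2

So m_A(x) = (x - 5)^2 = x^2 - 10*x + 25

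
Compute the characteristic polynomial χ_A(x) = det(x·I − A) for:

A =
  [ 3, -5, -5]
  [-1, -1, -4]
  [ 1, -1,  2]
x^3 - 4*x^2 - 3*x + 18

Expanding det(x·I − A) (e.g. by cofactor expansion or by noting that A is similar to its Jordan form J, which has the same characteristic polynomial as A) gives
  χ_A(x) = x^3 - 4*x^2 - 3*x + 18
which factors as (x - 3)^2*(x + 2). The eigenvalues (with algebraic multiplicities) are λ = -2 with multiplicity 1, λ = 3 with multiplicity 2.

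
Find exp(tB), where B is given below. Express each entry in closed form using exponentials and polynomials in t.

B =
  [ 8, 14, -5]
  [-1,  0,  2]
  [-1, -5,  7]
e^{tB} =
  [3*t*exp(5*t) + exp(5*t), -3*t^2*exp(5*t)/2 + 14*t*exp(5*t), 3*t^2*exp(5*t)/2 - 5*t*exp(5*t)]
  [-t*exp(5*t), t^2*exp(5*t)/2 - 5*t*exp(5*t) + exp(5*t), -t^2*exp(5*t)/2 + 2*t*exp(5*t)]
  [-t*exp(5*t), t^2*exp(5*t)/2 - 5*t*exp(5*t), -t^2*exp(5*t)/2 + 2*t*exp(5*t) + exp(5*t)]

Strategy: write B = P · J · P⁻¹ where J is a Jordan canonical form, so e^{tB} = P · e^{tJ} · P⁻¹, and e^{tJ} can be computed block-by-block.

B has Jordan form
J =
  [5, 1, 0]
  [0, 5, 1]
  [0, 0, 5]
(up to reordering of blocks).

Per-block formulas:
  For a 3×3 Jordan block J_3(5): exp(t · J_3(5)) = e^(5t)·(I + t·N + (t^2/2)·N^2), where N is the 3×3 nilpotent shift.

After assembling e^{tJ} and conjugating by P, we get:

e^{tB} =
  [3*t*exp(5*t) + exp(5*t), -3*t^2*exp(5*t)/2 + 14*t*exp(5*t), 3*t^2*exp(5*t)/2 - 5*t*exp(5*t)]
  [-t*exp(5*t), t^2*exp(5*t)/2 - 5*t*exp(5*t) + exp(5*t), -t^2*exp(5*t)/2 + 2*t*exp(5*t)]
  [-t*exp(5*t), t^2*exp(5*t)/2 - 5*t*exp(5*t), -t^2*exp(5*t)/2 + 2*t*exp(5*t) + exp(5*t)]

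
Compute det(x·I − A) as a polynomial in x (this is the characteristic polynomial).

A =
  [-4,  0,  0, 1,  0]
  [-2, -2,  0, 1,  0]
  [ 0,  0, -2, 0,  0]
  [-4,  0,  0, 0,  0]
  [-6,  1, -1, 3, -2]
x^5 + 10*x^4 + 40*x^3 + 80*x^2 + 80*x + 32

Expanding det(x·I − A) (e.g. by cofactor expansion or by noting that A is similar to its Jordan form J, which has the same characteristic polynomial as A) gives
  χ_A(x) = x^5 + 10*x^4 + 40*x^3 + 80*x^2 + 80*x + 32
which factors as (x + 2)^5. The eigenvalues (with algebraic multiplicities) are λ = -2 with multiplicity 5.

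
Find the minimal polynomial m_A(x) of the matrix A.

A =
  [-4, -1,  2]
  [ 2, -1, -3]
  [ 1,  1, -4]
x^3 + 9*x^2 + 27*x + 27

The characteristic polynomial is χ_A(x) = (x + 3)^3, so the eigenvalues are known. The minimal polynomial is
  m_A(x) = Π_λ (x − λ)^{k_λ}
where k_λ is the size of the *largest* Jordan block for λ (equivalently, the smallest k with (A − λI)^k v = 0 for every generalised eigenvector v of λ).

  λ = -3: largest Jordan block has size 3, contributing (x + 3)^3

So m_A(x) = (x + 3)^3 = x^3 + 9*x^2 + 27*x + 27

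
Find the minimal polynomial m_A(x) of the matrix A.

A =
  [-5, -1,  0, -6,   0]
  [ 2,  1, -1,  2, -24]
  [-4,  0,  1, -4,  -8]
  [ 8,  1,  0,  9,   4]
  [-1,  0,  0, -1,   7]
x^5 - 13*x^4 + 58*x^3 - 106*x^2 + 85*x - 25

The characteristic polynomial is χ_A(x) = (x - 5)^2*(x - 1)^3, so the eigenvalues are known. The minimal polynomial is
  m_A(x) = Π_λ (x − λ)^{k_λ}
where k_λ is the size of the *largest* Jordan block for λ (equivalently, the smallest k with (A − λI)^k v = 0 for every generalised eigenvector v of λ).

  λ = 1: largest Jordan block has size 3, contributing (x − 1)^3
  λ = 5: largest Jordan block has size 2, contributing (x − 5)^2

So m_A(x) = (x - 5)^2*(x - 1)^3 = x^5 - 13*x^4 + 58*x^3 - 106*x^2 + 85*x - 25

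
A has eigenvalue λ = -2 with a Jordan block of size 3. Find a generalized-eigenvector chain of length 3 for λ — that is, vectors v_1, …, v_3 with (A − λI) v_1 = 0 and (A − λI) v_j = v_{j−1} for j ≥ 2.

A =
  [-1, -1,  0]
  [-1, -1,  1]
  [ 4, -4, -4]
A Jordan chain for λ = -2 of length 3:
v_1 = (2, 2, 0)ᵀ
v_2 = (1, -1, 4)ᵀ
v_3 = (1, 0, 0)ᵀ

Let N = A − (-2)·I. We want v_3 with N^3 v_3 = 0 but N^2 v_3 ≠ 0; then v_{j-1} := N · v_j for j = 3, …, 2.

Pick v_3 = (1, 0, 0)ᵀ.
Then v_2 = N · v_3 = (1, -1, 4)ᵀ.
Then v_1 = N · v_2 = (2, 2, 0)ᵀ.

Sanity check: (A − (-2)·I) v_1 = (0, 0, 0)ᵀ = 0. ✓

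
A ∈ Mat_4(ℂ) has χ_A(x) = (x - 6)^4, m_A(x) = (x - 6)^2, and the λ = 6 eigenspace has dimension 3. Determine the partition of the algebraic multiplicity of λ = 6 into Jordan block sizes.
Block sizes for λ = 6: [2, 1, 1]

Step 1 — from the characteristic polynomial, algebraic multiplicity of λ = 6 is 4. From dim ker(A − (6)·I) = 3, there are exactly 3 Jordan blocks for λ = 6.
Step 2 — from the minimal polynomial, the factor (x − 6)^2 tells us the largest block for λ = 6 has size 2.
Step 3 — with total size 4, 3 blocks, and largest block 2, the block sizes (in nonincreasing order) are [2, 1, 1].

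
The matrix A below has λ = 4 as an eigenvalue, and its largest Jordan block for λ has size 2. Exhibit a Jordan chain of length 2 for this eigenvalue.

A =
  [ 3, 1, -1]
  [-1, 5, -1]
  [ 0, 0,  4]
A Jordan chain for λ = 4 of length 2:
v_1 = (-1, -1, 0)ᵀ
v_2 = (1, 0, 0)ᵀ

Let N = A − (4)·I. We want v_2 with N^2 v_2 = 0 but N^1 v_2 ≠ 0; then v_{j-1} := N · v_j for j = 2, …, 2.

Pick v_2 = (1, 0, 0)ᵀ.
Then v_1 = N · v_2 = (-1, -1, 0)ᵀ.

Sanity check: (A − (4)·I) v_1 = (0, 0, 0)ᵀ = 0. ✓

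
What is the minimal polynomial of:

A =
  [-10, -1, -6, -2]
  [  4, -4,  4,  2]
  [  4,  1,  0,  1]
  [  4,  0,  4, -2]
x^2 + 8*x + 16

The characteristic polynomial is χ_A(x) = (x + 4)^4, so the eigenvalues are known. The minimal polynomial is
  m_A(x) = Π_λ (x − λ)^{k_λ}
where k_λ is the size of the *largest* Jordan block for λ (equivalently, the smallest k with (A − λI)^k v = 0 for every generalised eigenvector v of λ).

  λ = -4: largest Jordan block has size 2, contributing (x + 4)^2

So m_A(x) = (x + 4)^2 = x^2 + 8*x + 16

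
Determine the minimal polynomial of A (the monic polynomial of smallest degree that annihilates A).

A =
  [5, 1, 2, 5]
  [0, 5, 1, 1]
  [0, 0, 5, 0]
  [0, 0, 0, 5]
x^3 - 15*x^2 + 75*x - 125

The characteristic polynomial is χ_A(x) = (x - 5)^4, so the eigenvalues are known. The minimal polynomial is
  m_A(x) = Π_λ (x − λ)^{k_λ}
where k_λ is the size of the *largest* Jordan block for λ (equivalently, the smallest k with (A − λI)^k v = 0 for every generalised eigenvector v of λ).

  λ = 5: largest Jordan block has size 3, contributing (x − 5)^3

So m_A(x) = (x - 5)^3 = x^3 - 15*x^2 + 75*x - 125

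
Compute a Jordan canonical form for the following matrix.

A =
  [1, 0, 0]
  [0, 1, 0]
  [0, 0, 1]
J_1(1) ⊕ J_1(1) ⊕ J_1(1)

The characteristic polynomial is
  det(x·I − A) = x^3 - 3*x^2 + 3*x - 1 = (x - 1)^3

Eigenvalues and multiplicities (the geometric multiplicity of λ is n − rank(A − λI), which equals the number of Jordan blocks for λ):
  λ = 1: algebraic multiplicity = 3, geometric multiplicity = 3

Determining the block sizes for each eigenvalue:
  λ = 1: gm = am = 3, so every block has size 1 → block sizes [1, 1, 1]

Assembling the blocks gives a Jordan form
J =
  [1, 0, 0]
  [0, 1, 0]
  [0, 0, 1]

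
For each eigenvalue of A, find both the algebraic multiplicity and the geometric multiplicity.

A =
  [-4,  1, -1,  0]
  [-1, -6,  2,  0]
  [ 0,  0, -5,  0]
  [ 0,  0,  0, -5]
λ = -5: alg = 4, geom = 2

Step 1 — factor the characteristic polynomial to read off the algebraic multiplicities:
  χ_A(x) = (x + 5)^4

Step 2 — compute geometric multiplicities via the rank-nullity identity g(λ) = n − rank(A − λI):
  rank(A − (-5)·I) = 2, so dim ker(A − (-5)·I) = n − 2 = 2

Summary:
  λ = -5: algebraic multiplicity = 4, geometric multiplicity = 2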